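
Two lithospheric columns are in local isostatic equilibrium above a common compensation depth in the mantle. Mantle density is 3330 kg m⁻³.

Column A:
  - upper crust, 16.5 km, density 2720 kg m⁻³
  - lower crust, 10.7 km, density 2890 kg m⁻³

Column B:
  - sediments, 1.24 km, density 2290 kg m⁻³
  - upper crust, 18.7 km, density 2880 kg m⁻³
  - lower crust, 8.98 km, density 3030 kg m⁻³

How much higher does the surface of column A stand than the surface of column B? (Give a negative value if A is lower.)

For any compensation level in the mantle, the mantle terms cancel and isostasy reduces to e = (Σt_A − Σt_B) − (Σ(ρt)_A − Σ(ρt)_B) / ρ_m.
Σt_A = 27.2 km; Σt_B = 28.92 km; Σ(ρt)_A = 75803; Σ(ρt)_B = 83905 (in km·kg m⁻³).
e = (27.2 − 28.92) − (75803 − 83905) / 3330 = 0.713 km.

0.713 km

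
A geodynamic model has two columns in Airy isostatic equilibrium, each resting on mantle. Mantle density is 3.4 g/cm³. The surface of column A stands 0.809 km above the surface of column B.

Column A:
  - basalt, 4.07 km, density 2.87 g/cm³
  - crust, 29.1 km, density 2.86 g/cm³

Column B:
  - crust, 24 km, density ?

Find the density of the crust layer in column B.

Take the compensation level at the base of the deeper column (depth z_c below the surface of column A) and equate Σ ρ_i t_i down to z_c; mantle fills any gap and the z_c terms cancel.
Column A: 4.07×2.87 + 29.1×2.86 + (z_c − 33.17)×3.4
Column B: 0.809×0 + 24×ρ + (z_c − 0.809 − 24)×3.4
The z_c×3.4 term appears on both sides and cancels. Collect the known terms of each column as K = Σ(ρt)_known − 3.4 × (depth of known layers): K_A = 94.9069 − 3.4×33.17 = −17.8711; K_B = 0 − 3.4×(0.809 + 24) = −84.3506.
Balance: K_A = K_B + 24×ρ, so ρ = (K_A − K_B)/24 = 66.4795/24 = 2.77 g/cm³.

2.77 g/cm³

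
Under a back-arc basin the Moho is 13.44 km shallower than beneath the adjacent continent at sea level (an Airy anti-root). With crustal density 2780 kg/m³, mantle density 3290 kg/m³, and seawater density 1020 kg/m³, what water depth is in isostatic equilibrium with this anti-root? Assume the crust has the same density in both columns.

Replacing a thickness d of crust by seawater at the top must be balanced by replacing crust with mantle at the base: d (ρ_c − ρ_w) = a (ρ_m − ρ_c).
d = a (ρ_m − ρ_c)/(ρ_c − ρ_w) = 13.44 km × 510/1760 = 3.89 km.

3.89 km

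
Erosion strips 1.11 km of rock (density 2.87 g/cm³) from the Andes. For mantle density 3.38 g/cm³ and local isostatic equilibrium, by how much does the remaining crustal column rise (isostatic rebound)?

0.943 km

Unloading: uplift u = e ρ_c/ρ_m = 1.11 km × 2.87/3.38 = 0.943 km.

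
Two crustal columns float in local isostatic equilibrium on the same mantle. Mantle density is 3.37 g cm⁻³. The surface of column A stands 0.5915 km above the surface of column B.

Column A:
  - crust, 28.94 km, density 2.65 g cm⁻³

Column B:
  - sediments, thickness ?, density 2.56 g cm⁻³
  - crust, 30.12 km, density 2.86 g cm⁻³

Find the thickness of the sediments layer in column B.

Take the compensation level at the base of the deeper column (depth z_c below the surface of column A) and equate Σ ρ_i t_i down to z_c; mantle fills any gap and the z_c terms cancel.
Column A: 28.94×2.65 + (z_c − 28.94)×3.37
Column B: 0.5915×0 + x×2.56 + 30.12×2.86 + (z_c − 0.5915 − 30.12 − x)×3.37
The z_c×3.37 term appears on both sides and cancels. Collect the known terms of each column as K = Σ(ρt)_known − 3.37 × (depth of known layers): K_A = 76.691 − 3.37×28.94 = −20.8368; K_B = 86.1432 − 3.37×(0.5915 + 30.12) = −17.354555.
Balance: K_A = K_B − x×(3.37 − 2.56), so x = (K_B − K_A)/(3.37 − 2.56) = 3.48224/0.81 = 4.3 km.

4.3 km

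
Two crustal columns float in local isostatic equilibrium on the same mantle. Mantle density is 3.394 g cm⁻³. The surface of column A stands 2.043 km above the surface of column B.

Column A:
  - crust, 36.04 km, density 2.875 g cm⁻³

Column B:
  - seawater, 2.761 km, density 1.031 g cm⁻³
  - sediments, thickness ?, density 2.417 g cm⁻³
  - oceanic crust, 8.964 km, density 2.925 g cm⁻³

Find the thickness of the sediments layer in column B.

1.07 km

Take the compensation level at the base of the deeper column (depth z_c below the surface of column A) and equate Σ ρ_i t_i down to z_c; mantle fills any gap and the z_c terms cancel.
Column A: 36.04×2.875 + (z_c − 36.04)×3.394
Column B: 2.043×0 + 2.761×1.031 + x×2.417 + 8.964×2.925 + (z_c − 2.043 − 11.725 − x)×3.394
The z_c×3.394 term appears on both sides and cancels. Collect the known terms of each column as K = Σ(ρt)_known − 3.394 × (depth of known layers): K_A = 103.615 − 3.394×36.04 = −18.70476; K_B = 29.066291 − 3.394×(2.043 + 11.725) = −17.662301.
Balance: K_A = K_B − x×(3.394 − 2.417), so x = (K_B − K_A)/(3.394 − 2.417) = 1.04246/0.977 = 1.07 km.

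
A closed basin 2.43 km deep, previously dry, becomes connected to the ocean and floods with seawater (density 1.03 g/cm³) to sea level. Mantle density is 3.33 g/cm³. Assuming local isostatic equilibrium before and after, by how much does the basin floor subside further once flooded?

After flooding the water column is d + s deep. Its weight must equal the weight of mantle displaced by the extra subsidence s: (d + s) ρ_w = s ρ_m.
s = d ρ_w / (ρ_m − ρ_w) = 2.43 km × 1.03/(3.33 − 1.03) = 1.09 km.

1.09 km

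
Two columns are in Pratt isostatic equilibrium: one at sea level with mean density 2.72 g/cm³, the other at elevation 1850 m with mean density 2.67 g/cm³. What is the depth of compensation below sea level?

ρ_ref D = ρ (D + h) → D (ρ_ref − ρ) = ρ h.
D = ρ h/(ρ_ref − ρ) = 2.67 × 1850 m/(2.72 − 2.67) = 98800 m.

98800 m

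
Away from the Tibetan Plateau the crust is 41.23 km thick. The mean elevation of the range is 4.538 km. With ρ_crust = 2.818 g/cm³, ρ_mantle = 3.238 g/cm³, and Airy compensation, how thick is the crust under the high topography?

Root depth r = h ρ_c / (ρ_m − ρ_c) = 4.538 km × 2.818 / 0.42 = 30.45 km.
Total thickness = T + h + r = 41.23 km + 4.538 km + 30.45 km = 76.2 km.

76.2 km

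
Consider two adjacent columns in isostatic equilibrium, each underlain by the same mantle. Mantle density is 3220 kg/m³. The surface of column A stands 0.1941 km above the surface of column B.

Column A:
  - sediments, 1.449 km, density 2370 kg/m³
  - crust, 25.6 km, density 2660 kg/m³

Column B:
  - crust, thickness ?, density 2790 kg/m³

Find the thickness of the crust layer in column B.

Take the compensation level at the base of the deeper column (depth z_c below the surface of column A) and equate Σ ρ_i t_i down to z_c; mantle fills any gap and the z_c terms cancel.
Column A: 1.449×2370 + 25.6×2660 + (z_c − 27.049)×3220
Column B: 0.1941×0 + x×2790 + (z_c − 0.1941 − 0 − x)×3220
The z_c×3220 term appears on both sides and cancels. Collect the known terms of each column as K = Σ(ρt)_known − 3220 × (depth of known layers): K_A = 71530.13 − 3220×27.049 = −15567.65; K_B = 0 − 3220×(0.1941 + 0) = −625.002.
Balance: K_A = K_B − x×(3220 − 2790), so x = (K_B − K_A)/(3220 − 2790) = 14942.6/430 = 34.8 km.

34.8 km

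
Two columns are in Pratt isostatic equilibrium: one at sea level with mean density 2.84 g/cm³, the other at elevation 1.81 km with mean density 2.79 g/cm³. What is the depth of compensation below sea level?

ρ_ref D = ρ (D + h) → D (ρ_ref − ρ) = ρ h.
D = ρ h/(ρ_ref − ρ) = 2.79 × 1.81 km/(2.84 − 2.79) = 101 km.

101 km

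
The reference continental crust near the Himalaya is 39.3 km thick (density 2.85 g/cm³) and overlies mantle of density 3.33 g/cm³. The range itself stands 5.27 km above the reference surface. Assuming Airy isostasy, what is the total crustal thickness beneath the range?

Root depth r = h ρ_c / (ρ_m − ρ_c) = 5.27 km × 2.85 / 0.48 = 31.29 km.
Total thickness = T + h + r = 39.3 km + 5.27 km + 31.29 km = 75.9 km.

75.9 km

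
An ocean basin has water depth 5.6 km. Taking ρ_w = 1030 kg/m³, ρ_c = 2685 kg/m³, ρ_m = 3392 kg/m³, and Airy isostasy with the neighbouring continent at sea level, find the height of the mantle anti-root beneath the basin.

13.1 km

For local isostatic compensation: replacing crust with seawater at the top is compensated by replacing crust with mantle at the base: d (ρ_c − ρ_w) = a (ρ_m − ρ_c).
a = d (ρ_c − ρ_w)/(ρ_m − ρ_c) = 5.6 km × 1655/707 = 13.1 km.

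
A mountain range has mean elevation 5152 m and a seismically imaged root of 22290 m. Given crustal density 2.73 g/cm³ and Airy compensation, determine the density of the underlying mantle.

3.36 g/cm³

Airy balance: ρ_c h = (ρ_m − ρ_c) r → ρ_m = ρ_c (1 + h/r).
ρ_m = 2.73 × (1 + 5152 m/22290 m) = 3.36 g/cm³.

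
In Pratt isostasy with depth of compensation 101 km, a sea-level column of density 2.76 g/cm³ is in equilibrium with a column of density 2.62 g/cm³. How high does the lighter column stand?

ρ_ref D = ρ (D + h) → h = D (ρ_ref − ρ)/ρ.
h = 101 km × (2.76 − 2.62)/2.62 = 5.4 km.

5.4 km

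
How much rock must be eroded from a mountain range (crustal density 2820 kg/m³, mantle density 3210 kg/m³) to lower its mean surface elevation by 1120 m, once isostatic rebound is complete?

Net drop Δ = e − u = e − e ρ_c/ρ_m = e (ρ_m − ρ_c)/ρ_m.
e = Δ ρ_m/(ρ_m − ρ_c) = 1120 m × 3210/390 = 9220 m.

9220 m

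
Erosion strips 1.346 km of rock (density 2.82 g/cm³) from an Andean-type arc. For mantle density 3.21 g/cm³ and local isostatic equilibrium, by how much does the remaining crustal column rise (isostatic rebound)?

Unloading: uplift u = e ρ_c/ρ_m = 1.346 km × 2.82/3.21 = 1.18 km.

1.18 km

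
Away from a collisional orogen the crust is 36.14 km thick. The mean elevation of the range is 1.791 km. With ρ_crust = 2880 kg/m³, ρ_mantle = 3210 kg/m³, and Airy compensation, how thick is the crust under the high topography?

53.6 km

Root depth r = h ρ_c / (ρ_m − ρ_c) = 1.791 km × 2880 / 330 = 15.63 km.
Total thickness = T + h + r = 36.14 km + 1.791 km + 15.63 km = 53.6 km.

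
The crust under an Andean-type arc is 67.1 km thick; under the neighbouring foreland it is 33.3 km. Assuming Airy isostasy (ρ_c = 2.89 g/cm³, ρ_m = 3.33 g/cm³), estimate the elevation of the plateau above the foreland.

4.47 km

Excess crust Δ = 67.1 km − 33.3 km = 33.8 km, split between elevation h and root r with h + r = Δ.
Airy balance ρ_c h = (ρ_m − ρ_c) r gives r = h ρ_c/(ρ_m − ρ_c), so h (1 + ρ_c/(ρ_m − ρ_c)) = Δ, i.e. h = Δ (ρ_m − ρ_c)/ρ_m.
h = 33.8 km × 0.44/3.33 = 4.47 km.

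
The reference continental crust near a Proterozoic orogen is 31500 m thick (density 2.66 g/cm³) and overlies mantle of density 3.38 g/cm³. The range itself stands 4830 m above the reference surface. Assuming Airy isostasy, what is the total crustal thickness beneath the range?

54200 m

Root depth r = h ρ_c / (ρ_m − ρ_c) = 4830 m × 2.66 / 0.72 = 17840 m.
Total thickness = T + h + r = 31500 m + 4830 m + 17840 m = 54200 m.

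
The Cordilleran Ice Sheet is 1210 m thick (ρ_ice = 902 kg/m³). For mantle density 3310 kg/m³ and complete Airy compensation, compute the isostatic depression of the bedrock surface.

330 m

By Archimedes' principle applied to the lithosphere: the ice load ρ_ice t is balanced by mantle displaced below, ρ_m s.
s = t ρ_ice / ρ_m = 1210 m × 902/3310 = 330 m.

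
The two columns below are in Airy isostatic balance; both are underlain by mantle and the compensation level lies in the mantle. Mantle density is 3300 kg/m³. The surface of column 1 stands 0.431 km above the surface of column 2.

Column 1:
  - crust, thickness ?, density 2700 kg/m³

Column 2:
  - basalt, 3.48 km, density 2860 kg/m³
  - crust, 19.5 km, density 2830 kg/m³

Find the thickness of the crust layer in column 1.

20.2 km

Take the compensation level at the base of the deeper column (depth z_c below the surface of column 1) and equate Σ ρ_i t_i down to z_c; mantle fills any gap and the z_c terms cancel.
Column 1: x×2700 + (z_c − 0 − x)×3300
Column 2: 0.431×0 + 3.48×2860 + 19.5×2830 + (z_c − 0.431 − 22.98)×3300
The z_c×3300 term appears on both sides and cancels. Collect the known terms of each column as K = Σ(ρt)_known − 3300 × (depth of known layers): K_1 = 0 − 3300×0 = 0; K_2 = 65137.8 − 3300×(0.431 + 22.98) = −12118.5.
Balance: K_1 − x×(3300 − 2700) = K_2, so x = (K_1 − K_2)/(3300 − 2700) = 12118.5/600 = 20.2 km.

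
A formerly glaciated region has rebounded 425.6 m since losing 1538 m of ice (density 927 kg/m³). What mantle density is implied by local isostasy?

ρ_m = ρ_ice t / u = 927 × 1538 m/425.6 m = 3350 kg/m³.

3350 kg/m³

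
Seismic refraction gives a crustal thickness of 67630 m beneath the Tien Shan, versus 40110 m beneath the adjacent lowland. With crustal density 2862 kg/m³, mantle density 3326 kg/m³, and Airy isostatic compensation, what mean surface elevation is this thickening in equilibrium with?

3840 m

Excess crust Δ = 67630 m − 40110 m = 27520 m, split between elevation h and root r with h + r = Δ.
Airy balance ρ_c h = (ρ_m − ρ_c) r gives r = h ρ_c/(ρ_m − ρ_c), so h (1 + ρ_c/(ρ_m − ρ_c)) = Δ, i.e. h = Δ (ρ_m − ρ_c)/ρ_m.
h = 27520 m × 464/3326 = 3840 m.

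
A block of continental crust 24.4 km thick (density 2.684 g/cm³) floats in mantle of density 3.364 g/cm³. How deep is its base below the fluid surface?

Draft d = t ρ_obj/ρ_fluid = 24.4 km × 2.684/3.364 = 19.5 km.

19.5 km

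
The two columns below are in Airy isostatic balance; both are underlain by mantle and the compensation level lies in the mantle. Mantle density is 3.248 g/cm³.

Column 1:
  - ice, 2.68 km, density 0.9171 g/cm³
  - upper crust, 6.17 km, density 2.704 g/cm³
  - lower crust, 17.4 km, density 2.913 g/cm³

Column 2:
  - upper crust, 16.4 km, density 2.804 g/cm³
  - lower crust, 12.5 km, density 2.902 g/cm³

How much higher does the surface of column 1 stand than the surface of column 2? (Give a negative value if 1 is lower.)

1.18 km

For any compensation level in the mantle, the mantle terms cancel and isostasy reduces to e = (Σt_1 − Σt_2) − (Σ(ρt)_1 − Σ(ρt)_2) / ρ_m.
Σt_1 = 26.25 km; Σt_2 = 28.9 km; Σ(ρt)_1 = 69.827708; Σ(ρt)_2 = 82.2606 (in km·g/cm³).
e = (26.25 − 28.9) − (69.827708 − 82.2606) / 3.248 = 1.18 km.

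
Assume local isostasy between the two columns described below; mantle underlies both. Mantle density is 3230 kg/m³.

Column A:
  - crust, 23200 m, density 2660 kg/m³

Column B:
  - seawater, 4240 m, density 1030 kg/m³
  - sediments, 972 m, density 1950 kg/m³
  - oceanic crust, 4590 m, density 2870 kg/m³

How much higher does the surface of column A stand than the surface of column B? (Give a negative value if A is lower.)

309 m

For any compensation level in the mantle, the mantle terms cancel and isostasy reduces to e = (Σt_A − Σt_B) − (Σ(ρt)_A − Σ(ρt)_B) / ρ_m.
Σt_A = 23200 m; Σt_B = 9802 m; Σ(ρt)_A = 61712000; Σ(ρt)_B = 19435900 (in m·kg/m³).
e = (23200 − 9802) − (61712000 − 19435900) / 3230 = 309 m.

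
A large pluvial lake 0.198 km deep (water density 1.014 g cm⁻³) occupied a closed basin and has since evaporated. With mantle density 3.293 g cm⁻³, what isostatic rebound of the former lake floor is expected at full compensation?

0.061 km

u = d ρ_w/ρ_m = 0.198 km × 1.014/3.293 = 0.061 km.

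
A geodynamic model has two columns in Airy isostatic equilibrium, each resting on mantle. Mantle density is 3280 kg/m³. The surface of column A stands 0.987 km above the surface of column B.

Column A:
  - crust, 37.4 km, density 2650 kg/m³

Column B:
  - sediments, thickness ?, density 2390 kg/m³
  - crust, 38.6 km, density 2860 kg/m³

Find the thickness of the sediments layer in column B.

4.62 km

Take the compensation level at the base of the deeper column (depth z_c below the surface of column A) and equate Σ ρ_i t_i down to z_c; mantle fills any gap and the z_c terms cancel.
Column A: 37.4×2650 + (z_c − 37.4)×3280
Column B: 0.987×0 + x×2390 + 38.6×2860 + (z_c − 0.987 − 38.6 − x)×3280
The z_c×3280 term appears on both sides and cancels. Collect the known terms of each column as K = Σ(ρt)_known − 3280 × (depth of known layers): K_A = 99110 − 3280×37.4 = −23562; K_B = 110396 − 3280×(0.987 + 38.6) = −19449.36.
Balance: K_A = K_B − x×(3280 − 2390), so x = (K_B − K_A)/(3280 − 2390) = 4112.64/890 = 4.62 km.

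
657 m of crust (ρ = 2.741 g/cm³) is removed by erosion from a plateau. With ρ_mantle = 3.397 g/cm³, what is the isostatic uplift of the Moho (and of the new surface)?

530 m

Unloading: uplift u = e ρ_c/ρ_m = 657 m × 2.741/3.397 = 530 m.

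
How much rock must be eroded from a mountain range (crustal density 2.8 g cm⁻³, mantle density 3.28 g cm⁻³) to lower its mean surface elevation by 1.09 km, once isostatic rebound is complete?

7.45 km

Net drop Δ = e − u = e − e ρ_c/ρ_m = e (ρ_m − ρ_c)/ρ_m.
e = Δ ρ_m/(ρ_m − ρ_c) = 1.09 km × 3.28/0.48 = 7.45 km.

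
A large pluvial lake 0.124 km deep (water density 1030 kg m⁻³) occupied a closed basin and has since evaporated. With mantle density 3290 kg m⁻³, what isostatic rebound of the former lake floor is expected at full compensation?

0.0388 km

u = d ρ_w/ρ_m = 0.124 km × 1030/3290 = 0.0388 km.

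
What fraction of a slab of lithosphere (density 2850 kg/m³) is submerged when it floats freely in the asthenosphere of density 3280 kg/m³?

Submerged fraction = ρ_obj/ρ_fluid = 2850/3280 = 0.869.

0.869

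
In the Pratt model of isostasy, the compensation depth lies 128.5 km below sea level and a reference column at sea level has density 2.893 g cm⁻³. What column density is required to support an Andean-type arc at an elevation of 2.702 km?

Pratt balance: ρ_ref D = ρ (D + h).
ρ = ρ_ref D/(D + h) = 2.893 × 128.5 km/(128.5 km + 2.702 km) = 2.83 g cm⁻³.

2.83 g cm⁻³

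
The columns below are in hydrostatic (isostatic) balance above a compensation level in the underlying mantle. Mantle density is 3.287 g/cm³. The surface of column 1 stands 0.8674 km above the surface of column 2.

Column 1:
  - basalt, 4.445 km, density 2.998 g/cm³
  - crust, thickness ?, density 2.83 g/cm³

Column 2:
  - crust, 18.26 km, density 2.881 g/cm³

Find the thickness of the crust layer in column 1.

19.7 km

Take the compensation level at the base of the deeper column (depth z_c below the surface of column 1) and equate Σ ρ_i t_i down to z_c; mantle fills any gap and the z_c terms cancel.
Column 1: 4.445×2.998 + x×2.83 + (z_c − 4.445 − x)×3.287
Column 2: 0.8674×0 + 18.26×2.881 + (z_c − 0.8674 − 18.26)×3.287
The z_c×3.287 term appears on both sides and cancels. Collect the known terms of each column as K = Σ(ρt)_known − 3.287 × (depth of known layers): K_1 = 13.32611 − 3.287×4.445 = −1.284605; K_2 = 52.60706 − 3.287×(0.8674 + 18.26) = −10.2647038.
Balance: K_1 − x×(3.287 − 2.83) = K_2, so x = (K_1 − K_2)/(3.287 − 2.83) = 8.9801/0.457 = 19.7 km.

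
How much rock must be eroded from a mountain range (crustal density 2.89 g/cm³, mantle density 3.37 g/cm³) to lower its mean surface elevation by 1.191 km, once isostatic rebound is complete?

Net drop Δ = e − u = e − e ρ_c/ρ_m = e (ρ_m − ρ_c)/ρ_m.
e = Δ ρ_m/(ρ_m − ρ_c) = 1.191 km × 3.37/0.48 = 8.36 km.

8.36 km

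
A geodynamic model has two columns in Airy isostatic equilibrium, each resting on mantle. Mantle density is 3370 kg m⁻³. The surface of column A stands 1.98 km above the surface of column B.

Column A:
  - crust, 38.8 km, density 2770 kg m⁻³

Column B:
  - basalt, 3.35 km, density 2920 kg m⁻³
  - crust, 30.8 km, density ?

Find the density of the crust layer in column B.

Take the compensation level at the base of the deeper column (depth z_c below the surface of column A) and equate Σ ρ_i t_i down to z_c; mantle fills any gap and the z_c terms cancel.
Column A: 38.8×2770 + (z_c − 38.8)×3370
Column B: 1.98×0 + 3.35×2920 + 30.8×ρ + (z_c − 1.98 − 34.15)×3370
The z_c×3370 term appears on both sides and cancels. Collect the known terms of each column as K = Σ(ρt)_known − 3370 × (depth of known layers): K_A = 107476 − 3370×38.8 = −23280; K_B = 9782 − 3370×(1.98 + 34.15) = −111976.1.
Balance: K_A = K_B + 30.8×ρ, so ρ = (K_A − K_B)/30.8 = 88696.1/30.8 = 2880 kg m⁻³.

2880 kg m⁻³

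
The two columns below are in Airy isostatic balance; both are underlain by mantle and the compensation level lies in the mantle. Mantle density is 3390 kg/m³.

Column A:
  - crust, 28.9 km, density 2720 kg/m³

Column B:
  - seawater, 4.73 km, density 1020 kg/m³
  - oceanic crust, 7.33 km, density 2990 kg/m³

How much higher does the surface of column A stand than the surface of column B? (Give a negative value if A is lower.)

1.54 km

For any compensation level in the mantle, the mantle terms cancel and isostasy reduces to e = (Σt_A − Σt_B) − (Σ(ρt)_A − Σ(ρt)_B) / ρ_m.
Σt_A = 28.9 km; Σt_B = 12.06 km; Σ(ρt)_A = 78608; Σ(ρt)_B = 26741.3 (in km·kg/m³).
e = (28.9 − 12.06) − (78608 − 26741.3) / 3390 = 1.54 km.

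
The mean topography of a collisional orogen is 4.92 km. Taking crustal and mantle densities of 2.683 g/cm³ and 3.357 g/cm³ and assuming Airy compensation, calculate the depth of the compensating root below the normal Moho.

19.6 km

In Airy isostatic equilibrium: the weight of the topography is balanced by the buoyancy of the root, ρ_c h = (ρ_m − ρ_c) r.
r = h · ρ_c / (ρ_m − ρ_c) = 4.92 km × 2.683 / (3.357 − 2.683) = 19.6 km.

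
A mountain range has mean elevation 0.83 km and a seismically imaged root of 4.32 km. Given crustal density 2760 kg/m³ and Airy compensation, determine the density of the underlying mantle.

Airy balance: ρ_c h = (ρ_m − ρ_c) r → ρ_m = ρ_c (1 + h/r).
ρ_m = 2760 × (1 + 0.83 km/4.32 km) = 3290 kg/m³.

3290 kg/m³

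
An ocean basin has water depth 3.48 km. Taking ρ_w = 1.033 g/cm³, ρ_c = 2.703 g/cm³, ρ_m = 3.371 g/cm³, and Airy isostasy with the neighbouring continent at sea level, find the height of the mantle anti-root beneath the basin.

8.7 km

In Airy isostatic equilibrium: replacing crust with seawater at the top is compensated by replacing crust with mantle at the base: d (ρ_c − ρ_w) = a (ρ_m − ρ_c).
a = d (ρ_c − ρ_w)/(ρ_m − ρ_c) = 3.48 km × 1.67/0.668 = 8.7 km.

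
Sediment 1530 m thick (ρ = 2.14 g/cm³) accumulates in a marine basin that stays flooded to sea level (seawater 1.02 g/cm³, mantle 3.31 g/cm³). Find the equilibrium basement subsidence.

Submarine loading: the sediment displaces seawater, and the subsidence is in turn flooded, so s (ρ_m − ρ_w) = t (ρ_sed − ρ_w).
s = 1530 m × (2.14 − 1.02) / (3.31 − 1.02) = 748 m.

748 m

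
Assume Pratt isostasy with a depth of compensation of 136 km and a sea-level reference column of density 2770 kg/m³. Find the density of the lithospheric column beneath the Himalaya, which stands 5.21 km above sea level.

2670 kg/m³

Pratt balance: ρ_ref D = ρ (D + h).
ρ = ρ_ref D/(D + h) = 2770 × 136 km/(136 km + 5.21 km) = 2670 kg/m³.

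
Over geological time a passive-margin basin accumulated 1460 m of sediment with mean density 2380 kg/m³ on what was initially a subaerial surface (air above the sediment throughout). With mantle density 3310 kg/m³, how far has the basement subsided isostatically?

1050 m

Subaerial load: s = t ρ_sed / ρ_m = 1460 m × 2380/3310 = 1050 m.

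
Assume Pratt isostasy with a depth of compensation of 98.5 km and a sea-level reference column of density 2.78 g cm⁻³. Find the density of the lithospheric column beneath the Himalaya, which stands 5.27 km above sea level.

Pratt balance: ρ_ref D = ρ (D + h).
ρ = ρ_ref D/(D + h) = 2.78 × 98.5 km/(98.5 km + 5.27 km) = 2.64 g cm⁻³.

2.64 g cm⁻³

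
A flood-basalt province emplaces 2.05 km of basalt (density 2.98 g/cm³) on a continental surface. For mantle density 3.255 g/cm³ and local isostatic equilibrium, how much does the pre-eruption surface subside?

Subaerial loading: s = t ρ_load / ρ_m.
s = 2.05 km × 2.98/3.255 = 1.88 km.

1.88 km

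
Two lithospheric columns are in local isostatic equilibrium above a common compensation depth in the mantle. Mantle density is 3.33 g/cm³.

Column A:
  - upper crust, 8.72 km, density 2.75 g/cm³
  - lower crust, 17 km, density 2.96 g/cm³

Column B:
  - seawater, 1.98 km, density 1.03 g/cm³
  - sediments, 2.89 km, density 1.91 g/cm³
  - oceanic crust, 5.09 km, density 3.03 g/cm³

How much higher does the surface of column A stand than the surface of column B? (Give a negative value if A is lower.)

For any compensation level in the mantle, the mantle terms cancel and isostasy reduces to e = (Σt_A − Σt_B) − (Σ(ρt)_A − Σ(ρt)_B) / ρ_m.
Σt_A = 25.72 km; Σt_B = 9.96 km; Σ(ρt)_A = 74.3; Σ(ρt)_B = 22.982 (in km·g/cm³).
e = (25.72 − 9.96) − (74.3 − 22.982) / 3.33 = 0.349 km.

0.349 km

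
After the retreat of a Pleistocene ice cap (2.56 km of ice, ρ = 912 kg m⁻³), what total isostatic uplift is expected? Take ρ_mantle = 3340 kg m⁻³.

0.699 km

Removing the load lets mantle flow back in; uplift u satisfies ρ_ice t = ρ_m u.
u = t ρ_ice/ρ_m = 2.56 km × 912/3340 = 0.699 km.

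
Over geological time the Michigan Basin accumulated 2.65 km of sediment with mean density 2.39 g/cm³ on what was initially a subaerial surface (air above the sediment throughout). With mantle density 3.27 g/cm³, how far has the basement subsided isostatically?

Subaerial load: s = t ρ_sed / ρ_m = 2.65 km × 2.39/3.27 = 1.94 km.

1.94 km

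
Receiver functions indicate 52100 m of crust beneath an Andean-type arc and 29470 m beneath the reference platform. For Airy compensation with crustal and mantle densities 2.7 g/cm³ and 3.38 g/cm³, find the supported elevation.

Excess crust Δ = 52100 m − 29470 m = 22630 m, split between elevation h and root r with h + r = Δ.
Airy balance ρ_c h = (ρ_m − ρ_c) r gives r = h ρ_c/(ρ_m − ρ_c), so h (1 + ρ_c/(ρ_m − ρ_c)) = Δ, i.e. h = Δ (ρ_m − ρ_c)/ρ_m.
h = 22630 m × 0.68/3.38 = 4550 m.

4550 m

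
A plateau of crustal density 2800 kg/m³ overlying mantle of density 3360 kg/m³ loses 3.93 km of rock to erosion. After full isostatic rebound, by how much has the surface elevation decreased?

Rebound u = e ρ_c/ρ_m = 3.93 km × 2800/3360 = 3.275 km.
Net surface drop = e − u = 3.93 km − 3.275 km = e (ρ_m − ρ_c)/ρ_m = 0.655 km.

0.655 km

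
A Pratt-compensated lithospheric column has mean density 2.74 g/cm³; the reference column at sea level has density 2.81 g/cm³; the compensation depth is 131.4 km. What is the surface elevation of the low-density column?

ρ_ref D = ρ (D + h) → h = D (ρ_ref − ρ)/ρ.
h = 131.4 km × (2.81 − 2.74)/2.74 = 3.36 km.

3.36 km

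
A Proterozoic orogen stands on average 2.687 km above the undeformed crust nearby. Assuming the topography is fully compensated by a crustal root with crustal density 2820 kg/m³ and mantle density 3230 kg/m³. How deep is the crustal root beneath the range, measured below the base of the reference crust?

For local isostatic compensation: the weight of the topography is balanced by the buoyancy of the root, ρ_c h = (ρ_m − ρ_c) r.
r = h · ρ_c / (ρ_m − ρ_c) = 2.687 km × 2820 / (3230 − 2820) = 18.5 km.

18.5 km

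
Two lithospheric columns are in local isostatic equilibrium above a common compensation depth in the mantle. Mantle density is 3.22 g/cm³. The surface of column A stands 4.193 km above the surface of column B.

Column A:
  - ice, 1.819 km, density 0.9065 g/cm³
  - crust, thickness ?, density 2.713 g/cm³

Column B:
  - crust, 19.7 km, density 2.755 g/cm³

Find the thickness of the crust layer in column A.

Take the compensation level at the base of the deeper column (depth z_c below the surface of column A) and equate Σ ρ_i t_i down to z_c; mantle fills any gap and the z_c terms cancel.
Column A: 1.819×0.9065 + x×2.713 + (z_c − 1.819 − x)×3.22
Column B: 4.193×0 + 19.7×2.755 + (z_c − 4.193 − 19.7)×3.22
The z_c×3.22 term appears on both sides and cancels. Collect the known terms of each column as K = Σ(ρt)_known − 3.22 × (depth of known layers): K_A = 1.6489235 − 3.22×1.819 = −4.2082565; K_B = 54.2735 − 3.22×(4.193 + 19.7) = −22.66196.
Balance: K_A − x×(3.22 − 2.713) = K_B, so x = (K_A − K_B)/(3.22 − 2.713) = 18.4537/0.507 = 36.4 km.

36.4 km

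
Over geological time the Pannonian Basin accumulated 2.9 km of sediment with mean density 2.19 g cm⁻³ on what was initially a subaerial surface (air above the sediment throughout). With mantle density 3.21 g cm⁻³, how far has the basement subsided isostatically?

Subaerial load: s = t ρ_sed / ρ_m = 2.9 km × 2.19/3.21 = 1.98 km.

1.98 km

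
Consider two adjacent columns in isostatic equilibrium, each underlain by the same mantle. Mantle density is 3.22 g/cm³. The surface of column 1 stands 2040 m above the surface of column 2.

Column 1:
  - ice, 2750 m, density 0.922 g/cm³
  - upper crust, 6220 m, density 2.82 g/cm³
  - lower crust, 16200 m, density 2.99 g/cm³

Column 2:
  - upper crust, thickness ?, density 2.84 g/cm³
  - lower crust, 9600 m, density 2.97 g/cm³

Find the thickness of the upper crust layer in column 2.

9380 m

Take the compensation level at the base of the deeper column (depth z_c below the surface of column 1) and equate Σ ρ_i t_i down to z_c; mantle fills any gap and the z_c terms cancel.
Column 1: 2750×0.922 + 6220×2.82 + 16200×2.99 + (z_c − 25170)×3.22
Column 2: 2040×0 + x×2.84 + 9600×2.97 + (z_c − 2040 − 9600 − x)×3.22
The z_c×3.22 term appears on both sides and cancels. Collect the known terms of each column as K = Σ(ρt)_known − 3.22 × (depth of known layers): K_1 = 68513.9 − 3.22×25170 = −12533.5; K_2 = 28512 − 3.22×(2040 + 9600) = −8968.8.
Balance: K_1 = K_2 − x×(3.22 − 2.84), so x = (K_2 − K_1)/(3.22 − 2.84) = 3564.7/0.38 = 9380 m.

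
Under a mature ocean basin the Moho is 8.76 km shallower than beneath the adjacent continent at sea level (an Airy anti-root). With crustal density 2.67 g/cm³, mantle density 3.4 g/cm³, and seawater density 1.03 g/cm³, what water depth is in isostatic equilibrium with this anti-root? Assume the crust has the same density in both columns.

Replacing a thickness d of crust by seawater at the top must be balanced by replacing crust with mantle at the base: d (ρ_c − ρ_w) = a (ρ_m − ρ_c).
d = a (ρ_m − ρ_c)/(ρ_c − ρ_w) = 8.76 km × 0.73/1.64 = 3.9 km.

3.9 km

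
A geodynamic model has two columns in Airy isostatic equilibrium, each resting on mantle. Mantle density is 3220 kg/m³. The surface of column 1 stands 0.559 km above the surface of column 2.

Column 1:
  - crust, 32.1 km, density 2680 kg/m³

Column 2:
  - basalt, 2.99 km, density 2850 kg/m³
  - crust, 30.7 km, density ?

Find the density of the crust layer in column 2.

Take the compensation level at the base of the deeper column (depth z_c below the surface of column 1) and equate Σ ρ_i t_i down to z_c; mantle fills any gap and the z_c terms cancel.
Column 1: 32.1×2680 + (z_c − 32.1)×3220
Column 2: 0.559×0 + 2.99×2850 + 30.7×ρ + (z_c − 0.559 − 33.69)×3220
The z_c×3220 term appears on both sides and cancels. Collect the known terms of each column as K = Σ(ρt)_known − 3220 × (depth of known layers): K_1 = 86028 − 3220×32.1 = −17334; K_2 = 8521.5 − 3220×(0.559 + 33.69) = −101760.28.
Balance: K_1 = K_2 + 30.7×ρ, so ρ = (K_1 − K_2)/30.7 = 84426.3/30.7 = 2750 kg/m³.

2750 kg/m³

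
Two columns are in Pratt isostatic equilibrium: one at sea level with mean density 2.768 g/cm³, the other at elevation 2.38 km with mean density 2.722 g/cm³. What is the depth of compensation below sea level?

141 km

ρ_ref D = ρ (D + h) → D (ρ_ref − ρ) = ρ h.
D = ρ h/(ρ_ref − ρ) = 2.722 × 2.38 km/(2.768 − 2.722) = 141 km.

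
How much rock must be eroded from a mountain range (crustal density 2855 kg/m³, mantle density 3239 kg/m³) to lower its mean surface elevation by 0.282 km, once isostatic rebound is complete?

Net drop Δ = e − u = e − e ρ_c/ρ_m = e (ρ_m − ρ_c)/ρ_m.
e = Δ ρ_m/(ρ_m − ρ_c) = 0.282 km × 3239/384 = 2.38 km.

2.38 km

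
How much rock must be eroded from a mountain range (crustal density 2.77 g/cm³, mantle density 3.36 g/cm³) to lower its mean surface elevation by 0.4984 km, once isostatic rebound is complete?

Net drop Δ = e − u = e − e ρ_c/ρ_m = e (ρ_m − ρ_c)/ρ_m.
e = Δ ρ_m/(ρ_m − ρ_c) = 0.4984 km × 3.36/0.59 = 2.84 km.

2.84 km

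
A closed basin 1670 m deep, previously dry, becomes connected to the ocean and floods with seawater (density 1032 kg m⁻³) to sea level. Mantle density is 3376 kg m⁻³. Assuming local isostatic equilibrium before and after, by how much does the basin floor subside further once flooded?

735 m

After flooding the water column is d + s deep. Its weight must equal the weight of mantle displaced by the extra subsidence s: (d + s) ρ_w = s ρ_m.
s = d ρ_w / (ρ_m − ρ_w) = 1670 m × 1032/(3376 − 1032) = 735 m.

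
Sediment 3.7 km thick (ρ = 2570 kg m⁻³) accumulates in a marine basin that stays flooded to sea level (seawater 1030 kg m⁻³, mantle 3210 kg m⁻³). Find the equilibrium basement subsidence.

2.61 km

Submarine loading: the sediment displaces seawater, and the subsidence is in turn flooded, so s (ρ_m − ρ_w) = t (ρ_sed − ρ_w).
s = 3.7 km × (2570 − 1030) / (3210 − 1030) = 2.61 km.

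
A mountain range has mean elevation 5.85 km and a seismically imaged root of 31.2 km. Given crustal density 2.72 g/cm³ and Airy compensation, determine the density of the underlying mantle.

3.23 g/cm³

Airy balance: ρ_c h = (ρ_m − ρ_c) r → ρ_m = ρ_c (1 + h/r).
ρ_m = 2.72 × (1 + 5.85 km/31.2 km) = 3.23 g/cm³.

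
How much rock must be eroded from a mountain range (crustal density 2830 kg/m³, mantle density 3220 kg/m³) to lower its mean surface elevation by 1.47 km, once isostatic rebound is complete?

12.1 km

Net drop Δ = e − u = e − e ρ_c/ρ_m = e (ρ_m − ρ_c)/ρ_m.
e = Δ ρ_m/(ρ_m − ρ_c) = 1.47 km × 3220/390 = 12.1 km.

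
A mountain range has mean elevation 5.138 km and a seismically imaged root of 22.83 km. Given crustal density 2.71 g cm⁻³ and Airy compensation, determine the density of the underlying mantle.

3.32 g cm⁻³

Airy balance: ρ_c h = (ρ_m − ρ_c) r → ρ_m = ρ_c (1 + h/r).
ρ_m = 2.71 × (1 + 5.138 km/22.83 km) = 3.32 g cm⁻³.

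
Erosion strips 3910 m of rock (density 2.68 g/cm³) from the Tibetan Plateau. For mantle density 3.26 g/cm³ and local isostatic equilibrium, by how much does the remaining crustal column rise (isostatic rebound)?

3210 m

Unloading: uplift u = e ρ_c/ρ_m = 3910 m × 2.68/3.26 = 3210 m.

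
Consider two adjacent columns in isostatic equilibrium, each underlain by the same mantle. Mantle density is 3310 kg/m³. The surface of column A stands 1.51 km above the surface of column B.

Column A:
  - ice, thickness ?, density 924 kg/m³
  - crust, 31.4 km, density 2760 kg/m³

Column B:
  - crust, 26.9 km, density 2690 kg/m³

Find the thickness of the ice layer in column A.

Take the compensation level at the base of the deeper column (depth z_c below the surface of column A) and equate Σ ρ_i t_i down to z_c; mantle fills any gap and the z_c terms cancel.
Column A: x×924 + 31.4×2760 + (z_c − 31.4 − x)×3310
Column B: 1.51×0 + 26.9×2690 + (z_c − 1.51 − 26.9)×3310
The z_c×3310 term appears on both sides and cancels. Collect the known terms of each column as K = Σ(ρt)_known − 3310 × (depth of known layers): K_A = 86664 − 3310×31.4 = −17270; K_B = 72361 − 3310×(1.51 + 26.9) = −21676.1.
Balance: K_A − x×(3310 − 924) = K_B, so x = (K_A − K_B)/(3310 − 924) = 4406.1/2386 = 1.85 km.

1.85 km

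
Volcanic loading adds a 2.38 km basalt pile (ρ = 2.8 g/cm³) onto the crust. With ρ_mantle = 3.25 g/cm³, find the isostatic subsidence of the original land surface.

2.05 km

Subaerial loading: s = t ρ_load / ρ_m.
s = 2.38 km × 2.8/3.25 = 2.05 km.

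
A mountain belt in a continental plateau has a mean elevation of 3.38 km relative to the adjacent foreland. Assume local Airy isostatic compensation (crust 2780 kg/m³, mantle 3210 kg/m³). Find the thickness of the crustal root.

In Airy isostatic equilibrium: the weight of the topography is balanced by the buoyancy of the root, ρ_c h = (ρ_m − ρ_c) r.
r = h · ρ_c / (ρ_m − ρ_c) = 3.38 km × 2780 / (3210 − 2780) = 21.9 km.

21.9 km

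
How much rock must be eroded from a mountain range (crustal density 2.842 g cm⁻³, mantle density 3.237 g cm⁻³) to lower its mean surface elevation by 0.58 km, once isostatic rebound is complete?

Net drop Δ = e − u = e − e ρ_c/ρ_m = e (ρ_m − ρ_c)/ρ_m.
e = Δ ρ_m/(ρ_m − ρ_c) = 0.58 km × 3.237/0.395 = 4.75 km.

4.75 km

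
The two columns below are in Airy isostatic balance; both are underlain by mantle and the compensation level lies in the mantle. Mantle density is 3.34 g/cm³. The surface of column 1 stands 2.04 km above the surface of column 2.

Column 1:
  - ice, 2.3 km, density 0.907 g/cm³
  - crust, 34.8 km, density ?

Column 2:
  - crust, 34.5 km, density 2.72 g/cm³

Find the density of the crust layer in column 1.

2.69 g/cm³

Take the compensation level at the base of the deeper column (depth z_c below the surface of column 1) and equate Σ ρ_i t_i down to z_c; mantle fills any gap and the z_c terms cancel.
Column 1: 2.3×0.907 + 34.8×ρ + (z_c − 37.1)×3.34
Column 2: 2.04×0 + 34.5×2.72 + (z_c − 2.04 − 34.5)×3.34
The z_c×3.34 term appears on both sides and cancels. Collect the known terms of each column as K = Σ(ρt)_known − 3.34 × (depth of known layers): K_1 = 2.0861 − 3.34×37.1 = −121.8279; K_2 = 93.84 − 3.34×(2.04 + 34.5) = −28.2036.
Balance: K_1 + 34.8×ρ = K_2, so ρ = (K_2 − K_1)/34.8 = 93.6243/34.8 = 2.69 g/cm³.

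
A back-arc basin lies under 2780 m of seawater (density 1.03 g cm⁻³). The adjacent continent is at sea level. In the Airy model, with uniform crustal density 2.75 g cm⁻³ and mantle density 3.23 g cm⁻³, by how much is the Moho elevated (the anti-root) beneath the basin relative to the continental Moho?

9960 m

For local isostatic compensation: replacing crust with seawater at the top is compensated by replacing crust with mantle at the base: d (ρ_c − ρ_w) = a (ρ_m − ρ_c).
a = d (ρ_c − ρ_w)/(ρ_m − ρ_c) = 2780 m × 1.72/0.48 = 9960 m.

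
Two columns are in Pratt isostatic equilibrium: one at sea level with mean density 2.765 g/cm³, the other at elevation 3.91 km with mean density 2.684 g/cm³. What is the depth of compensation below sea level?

130 km

ρ_ref D = ρ (D + h) → D (ρ_ref − ρ) = ρ h.
D = ρ h/(ρ_ref − ρ) = 2.684 × 3.91 km/(2.765 − 2.684) = 130 km.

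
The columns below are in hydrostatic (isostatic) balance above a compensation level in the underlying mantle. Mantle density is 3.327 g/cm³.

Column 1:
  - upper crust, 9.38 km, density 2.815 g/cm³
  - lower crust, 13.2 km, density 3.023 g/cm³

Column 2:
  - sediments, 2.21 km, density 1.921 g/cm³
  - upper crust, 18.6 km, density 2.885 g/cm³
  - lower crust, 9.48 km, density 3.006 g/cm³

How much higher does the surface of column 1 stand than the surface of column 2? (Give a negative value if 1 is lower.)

−1.67 km

For any compensation level in the mantle, the mantle terms cancel and isostasy reduces to e = (Σt_1 − Σt_2) − (Σ(ρt)_1 − Σ(ρt)_2) / ρ_m.
Σt_1 = 22.58 km; Σt_2 = 30.29 km; Σ(ρt)_1 = 66.3083; Σ(ρt)_2 = 86.40329 (in km·g/cm³).
e = (22.58 − 30.29) − (66.3083 − 86.40329) / 3.327 = −1.67 km.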